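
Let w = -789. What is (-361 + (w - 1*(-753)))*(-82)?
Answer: 32554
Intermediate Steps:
(-361 + (w - 1*(-753)))*(-82) = (-361 + (-789 - 1*(-753)))*(-82) = (-361 + (-789 + 753))*(-82) = (-361 - 36)*(-82) = -397*(-82) = 32554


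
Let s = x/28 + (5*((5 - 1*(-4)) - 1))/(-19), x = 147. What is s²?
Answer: 57121/5776 ≈ 9.8894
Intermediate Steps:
s = 239/76 (s = 147/28 + (5*((5 - 1*(-4)) - 1))/(-19) = 147*(1/28) + (5*((5 + 4) - 1))*(-1/19) = 21/4 + (5*(9 - 1))*(-1/19) = 21/4 + (5*8)*(-1/19) = 21/4 + 40*(-1/19) = 21/4 - 40/19 = 239/76 ≈ 3.1447)
s² = (239/76)² = 57121/5776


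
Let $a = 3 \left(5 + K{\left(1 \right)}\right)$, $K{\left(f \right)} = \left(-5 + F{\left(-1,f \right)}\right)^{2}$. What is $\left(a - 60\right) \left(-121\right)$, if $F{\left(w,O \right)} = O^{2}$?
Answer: $-363$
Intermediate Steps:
$K{\left(f \right)} = \left(-5 + f^{2}\right)^{2}$
$a = 63$ ($a = 3 \left(5 + \left(-5 + 1^{2}\right)^{2}\right) = 3 \left(5 + \left(-5 + 1\right)^{2}\right) = 3 \left(5 + \left(-4\right)^{2}\right) = 3 \left(5 + 16\right) = 3 \cdot 21 = 63$)
$\left(a - 60\right) \left(-121\right) = \left(63 - 60\right) \left(-121\right) = 3 \left(-121\right) = -363$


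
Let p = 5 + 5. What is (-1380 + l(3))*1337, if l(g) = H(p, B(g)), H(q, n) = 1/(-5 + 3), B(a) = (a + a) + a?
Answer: -3691457/2 ≈ -1.8457e+6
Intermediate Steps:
B(a) = 3*a (B(a) = 2*a + a = 3*a)
p = 10
H(q, n) = -½ (H(q, n) = 1/(-2) = -½)
l(g) = -½
(-1380 + l(3))*1337 = (-1380 - ½)*1337 = -2761/2*1337 = -3691457/2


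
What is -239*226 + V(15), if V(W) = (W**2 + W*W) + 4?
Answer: -53560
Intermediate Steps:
V(W) = 4 + 2*W**2 (V(W) = (W**2 + W**2) + 4 = 2*W**2 + 4 = 4 + 2*W**2)
-239*226 + V(15) = -239*226 + (4 + 2*15**2) = -54014 + (4 + 2*225) = -54014 + (4 + 450) = -54014 + 454 = -53560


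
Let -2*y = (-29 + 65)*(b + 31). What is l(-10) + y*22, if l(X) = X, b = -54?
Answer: 9098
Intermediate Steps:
y = 414 (y = -(-29 + 65)*(-54 + 31)/2 = -18*(-23) = -½*(-828) = 414)
l(-10) + y*22 = -10 + 414*22 = -10 + 9108 = 9098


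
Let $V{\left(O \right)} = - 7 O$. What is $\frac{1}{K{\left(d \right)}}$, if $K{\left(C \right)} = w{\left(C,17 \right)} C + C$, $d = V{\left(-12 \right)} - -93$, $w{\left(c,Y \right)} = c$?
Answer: $\frac{1}{31506} \approx 3.174 \cdot 10^{-5}$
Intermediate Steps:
$d = 177$ ($d = \left(-7\right) \left(-12\right) - -93 = 84 + 93 = 177$)
$K{\left(C \right)} = C + C^{2}$ ($K{\left(C \right)} = C C + C = C^{2} + C = C + C^{2}$)
$\frac{1}{K{\left(d \right)}} = \frac{1}{177 \left(1 + 177\right)} = \frac{1}{177 \cdot 178} = \frac{1}{31506}$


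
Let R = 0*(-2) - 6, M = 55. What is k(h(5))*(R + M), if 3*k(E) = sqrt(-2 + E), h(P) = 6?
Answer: 98/3 ≈ 32.667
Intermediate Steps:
k(E) = sqrt(-2 + E)/3
R = -6 (R = 0 - 6 = -6)
k(h(5))*(R + M) = (sqrt(-2 + 6)/3)*(-6 + 55) = (sqrt(4)/3)*49 = ((1/3)*2)*49 = (2/3)*49 = 98/3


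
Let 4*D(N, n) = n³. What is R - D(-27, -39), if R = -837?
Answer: 55971/4 ≈ 13993.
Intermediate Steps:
D(N, n) = n³/4
R - D(-27, -39) = -837 - (-39)³/4 = -837 - (-59319)/4 = -837 - 1*(-59319/4) = -837 + 59319/4 = 55971/4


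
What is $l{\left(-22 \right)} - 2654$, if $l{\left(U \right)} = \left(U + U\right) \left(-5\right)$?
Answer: $-2434$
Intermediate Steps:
$l{\left(U \right)} = - 10 U$ ($l{\left(U \right)} = 2 U \left(-5\right) = - 10 U$)
$l{\left(-22 \right)} - 2654 = \left(-10\right) \left(-22\right) - 2654 = 220 - 2654 = -2434$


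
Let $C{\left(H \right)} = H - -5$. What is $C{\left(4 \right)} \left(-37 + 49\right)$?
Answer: $108$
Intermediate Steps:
$C{\left(H \right)} = 5 + H$ ($C{\left(H \right)} = H + 5 = 5 + H$)
$C{\left(4 \right)} \left(-37 + 49\right) = \left(5 + 4\right) \left(-37 + 49\right) = 9 \cdot 12 = 108$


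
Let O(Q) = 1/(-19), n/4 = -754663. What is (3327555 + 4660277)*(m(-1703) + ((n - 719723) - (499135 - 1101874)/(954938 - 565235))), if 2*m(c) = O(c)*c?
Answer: -73700849753839401148/2468119 ≈ -2.9861e+13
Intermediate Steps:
n = -3018652 (n = 4*(-754663) = -3018652)
O(Q) = -1/19
m(c) = -c/38 (m(c) = (-c/19)/2 = -c/38)
(3327555 + 4660277)*(m(-1703) + ((n - 719723) - (499135 - 1101874)/(954938 - 565235))) = (3327555 + 4660277)*(-1/38*(-1703) + ((-3018652 - 719723) - (499135 - 1101874)/(954938 - 565235))) = 7987832*(1703/38 + (-3738375 - (-602739)/389703)) = 7987832*(1703/38 + (-3738375 - 1*(-200913/129901))) = 7987832*(1703/38 + (-3738375 + 200913/129901)) = 7987832*(1703/38 - 485618449962/129901) = 7987832*(-18453279877153/4936238) = -73700849753839401148/2468119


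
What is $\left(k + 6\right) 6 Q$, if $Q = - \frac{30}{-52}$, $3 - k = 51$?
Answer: $- \frac{1890}{13} \approx -145.38$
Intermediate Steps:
$k = -48$ ($k = 3 - 51 = -48$)
$Q = \frac{15}{26}$ ($Q = \left(-30\right) \left(- \frac{1}{52}\right) = \frac{15}{26} \approx 0.57692$)
$\left(k + 6\right) 6 Q = \left(-48 + 6\right) 6 \cdot \frac{15}{26} = \left(-42\right) 6 \cdot \frac{15}{26} = \left(-252\right) \frac{15}{26} = - \frac{1890}{13}$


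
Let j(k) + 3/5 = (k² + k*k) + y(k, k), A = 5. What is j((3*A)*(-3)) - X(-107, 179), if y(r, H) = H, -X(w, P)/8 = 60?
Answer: 22422/5 ≈ 4484.4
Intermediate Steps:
X(w, P) = -480 (X(w, P) = -8*60 = -480)
j(k) = -⅗ + k + 2*k² (j(k) = -⅗ + ((k² + k*k) + k) = -⅗ + ((k² + k²) + k) = -⅗ + (2*k² + k) = -⅗ + (k + 2*k²) = -⅗ + k + 2*k²)
j((3*A)*(-3)) - X(-107, 179) = (-⅗ + (3*5)*(-3) + 2*((3*5)*(-3))²) - 1*(-480) = (-⅗ + 15*(-3) + 2*(15*(-3))²) + 480 = (-⅗ - 45 + 2*(-45)²) + 480 = (-⅗ - 45 + 2*2025) + 480 = (-⅗ - 45 + 4050) + 480 = 20022/5 + 480 = 22422/5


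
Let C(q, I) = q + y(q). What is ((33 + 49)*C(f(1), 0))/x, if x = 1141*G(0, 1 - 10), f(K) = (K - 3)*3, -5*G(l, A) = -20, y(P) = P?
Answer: -246/1141 ≈ -0.21560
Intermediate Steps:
G(l, A) = 4 (G(l, A) = -1/5*(-20) = 4)
f(K) = -9 + 3*K (f(K) = (-3 + K)*3 = -9 + 3*K)
C(q, I) = 2*q (C(q, I) = q + q = 2*q)
x = 4564 (x = 1141*4 = 4564)
((33 + 49)*C(f(1), 0))/x = ((33 + 49)*(2*(-9 + 3*1)))/4564 = (82*(2*(-9 + 3)))*(1/4564) = (82*(2*(-6)))*(1/4564) = (82*(-12))*(1/4564) = -984*1/4564 = -246/1141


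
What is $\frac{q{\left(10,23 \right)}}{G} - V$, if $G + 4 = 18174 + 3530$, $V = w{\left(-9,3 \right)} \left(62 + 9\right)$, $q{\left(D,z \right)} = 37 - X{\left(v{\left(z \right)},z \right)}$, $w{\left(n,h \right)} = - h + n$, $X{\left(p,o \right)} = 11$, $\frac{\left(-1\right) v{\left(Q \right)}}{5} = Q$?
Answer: $\frac{9244213}{10850} \approx 852.0$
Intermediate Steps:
$v{\left(Q \right)} = - 5 Q$
$w{\left(n,h \right)} = n - h$
$q{\left(D,z \right)} = 26$ ($q{\left(D,z \right)} = 37 - 11 = 26$)
$V = -852$ ($V = \left(-9 - 3\right) \left(62 + 9\right) = \left(-9 - 3\right) 71 = \left(-12\right) 71 = -852$)
$G = 21700$ ($G = -4 + \left(18174 + 3530\right) = -4 + 21704 = 21700$)
$\frac{q{\left(10,23 \right)}}{G} - V = \frac{26}{21700} - -852 = 26 \cdot \frac{1}{21700} + 852 = \frac{13}{10850} + 852 = \frac{9244213}{10850}$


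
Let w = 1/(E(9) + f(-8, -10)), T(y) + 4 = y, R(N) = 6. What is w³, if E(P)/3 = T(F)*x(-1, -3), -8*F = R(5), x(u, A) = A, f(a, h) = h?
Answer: 64/2248091 ≈ 2.8469e-5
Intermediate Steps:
F = -¾ (F = -⅛*6 = -¾ ≈ -0.75000)
T(y) = -4 + y
E(P) = 171/4 (E(P) = 3*((-4 - ¾)*(-3)) = 3*(-19/4*(-3)) = 3*(57/4) = 171/4)
w = 4/131 (w = 1/(171/4 - 10) = 1/(131/4) = 4/131 ≈ 0.030534)
w³ = (4/131)³ = 64/2248091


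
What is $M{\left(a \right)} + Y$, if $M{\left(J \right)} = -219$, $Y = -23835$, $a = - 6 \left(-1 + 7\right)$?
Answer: $-24054$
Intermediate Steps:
$a = -36$ ($a = \left(-6\right) 6 = -36$)
$M{\left(a \right)} + Y = -219 - 23835 = -24054$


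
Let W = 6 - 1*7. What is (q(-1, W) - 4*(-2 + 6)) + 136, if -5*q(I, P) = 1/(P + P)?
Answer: 1201/10 ≈ 120.10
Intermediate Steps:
W = -1 (W = 6 - 7 = -1)
q(I, P) = -1/(10*P) (q(I, P) = -1/(5*(P + P)) = -1/(2*P)/5 = -1/(10*P))
(q(-1, W) - 4*(-2 + 6)) + 136 = (-1/10/(-1) - 4*(-2 + 6)) + 136 = (-1/10*(-1) - 4*4) + 136 = (1/10 - 16) + 136 = -159/10 + 136 = 1201/10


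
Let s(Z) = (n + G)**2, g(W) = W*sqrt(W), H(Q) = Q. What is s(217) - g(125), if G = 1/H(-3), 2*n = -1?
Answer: 25/36 - 625*sqrt(5) ≈ -1396.8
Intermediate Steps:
n = -1/2 (n = (1/2)*(-1) = -1/2 ≈ -0.50000)
G = -1/3 (G = 1/(-3) = -1/3 ≈ -0.33333)
g(W) = W**(3/2)
s(Z) = 25/36 (s(Z) = (-1/2 - 1/3)**2 = (-5/6)**2 = 25/36)
s(217) - g(125) = 25/36 - 125**(3/2) = 25/36 - 625*sqrt(5)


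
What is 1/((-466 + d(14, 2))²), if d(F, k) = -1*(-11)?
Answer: 1/207025 ≈ 4.8303e-6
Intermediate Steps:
d(F, k) = 11
1/((-466 + d(14, 2))²) = 1/((-466 + 11)²) = 1/((-455)²) = 1/207025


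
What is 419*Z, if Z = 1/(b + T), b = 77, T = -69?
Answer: 419/8 ≈ 52.375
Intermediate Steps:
Z = ⅛ (Z = 1/(77 - 69) = 1/8 = ⅛ ≈ 0.12500)
419*Z = 419*(⅛) = 419/8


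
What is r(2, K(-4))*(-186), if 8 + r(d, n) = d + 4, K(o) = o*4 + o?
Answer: 372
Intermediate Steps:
K(o) = 5*o (K(o) = 4*o + o = 5*o)
r(d, n) = -4 + d (r(d, n) = -8 + (d + 4) = -8 + (4 + d) = -4 + d)
r(2, K(-4))*(-186) = (-4 + 2)*(-186) = -2*(-186) = 372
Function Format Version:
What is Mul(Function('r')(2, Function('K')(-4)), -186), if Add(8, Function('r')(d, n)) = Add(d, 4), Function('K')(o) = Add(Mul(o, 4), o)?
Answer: 372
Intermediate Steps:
Function('K')(o) = Mul(5, o) (Function('K')(o) = Add(Mul(4, o), o) = Mul(5, o))
Function('r')(d, n) = Add(-4, d) (Function('r')(d, n) = Add(-8, Add(d, 4)) = Add(-8, Add(4, d)) = Add(-4, d))
Mul(Function('r')(2, Function('K')(-4)), -186) = Mul(Add(-4, 2), -186) = Mul(-2, -186) = 372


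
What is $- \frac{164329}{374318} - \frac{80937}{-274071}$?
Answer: $- \frac{701982733}{4885224218} \approx -0.1437$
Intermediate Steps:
$- \frac{164329}{374318} - \frac{80937}{-274071} = \left(-164329\right) \frac{1}{374318} - - \frac{26979}{91357} = - \frac{164329}{374318} + \frac{26979}{91357} = - \frac{701982733}{4885224218}$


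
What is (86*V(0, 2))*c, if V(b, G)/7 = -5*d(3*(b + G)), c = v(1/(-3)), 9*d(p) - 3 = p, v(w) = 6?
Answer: -18060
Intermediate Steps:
d(p) = 1/3 + p/9
c = 6
V(b, G) = -35/3 - 35*G/3 - 35*b/3 (V(b, G) = 7*(-5*(1/3 + (3*(b + G))/9)) = 7*(-5*(1/3 + (3*(G + b))/9)) = 7*(-5*(1/3 + (3*G + 3*b)/9)) = 7*(-5*(1/3 + (G/3 + b/3))) = 7*(-5*(1/3 + G/3 + b/3)) = 7*(-5/3 - 5*G/3 - 5*b/3) = -35/3 - 35*G/3 - 35*b/3)
(86*V(0, 2))*c = (86*(-35/3 - 35/3*2 - 35/3*0))*6 = (86*(-35/3 - 70/3 + 0))*6 = (86*(-35))*6 = -3010*6 = -18060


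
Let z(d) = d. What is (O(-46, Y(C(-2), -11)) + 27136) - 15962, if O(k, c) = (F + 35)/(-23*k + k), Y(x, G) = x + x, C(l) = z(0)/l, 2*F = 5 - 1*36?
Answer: 22616215/2024 ≈ 11174.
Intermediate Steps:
F = -31/2 (F = (5 - 1*36)/2 = (5 - 36)/2 = (½)*(-31) = -31/2 ≈ -15.500)
C(l) = 0 (C(l) = 0/l = 0)
Y(x, G) = 2*x
O(k, c) = -39/(44*k) (O(k, c) = (-31/2 + 35)/(-23*k + k) = 39/(2*((-22*k))) = 39*(-1/(22*k))/2 = -39/(44*k))
(O(-46, Y(C(-2), -11)) + 27136) - 15962 = (-39/44/(-46) + 27136) - 15962 = (-39/44*(-1/46) + 27136) - 15962 = (39/2024 + 27136) - 15962 = 54923303/2024 - 15962 = 22616215/2024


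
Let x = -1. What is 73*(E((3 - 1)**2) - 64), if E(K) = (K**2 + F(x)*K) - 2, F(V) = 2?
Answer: -3066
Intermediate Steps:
E(K) = -2 + K**2 + 2*K (E(K) = (K**2 + 2*K) - 2 = -2 + K**2 + 2*K)
73*(E((3 - 1)**2) - 64) = 73*((-2 + ((3 - 1)**2)**2 + 2*(3 - 1)**2) - 64) = 73*((-2 + (2**2)**2 + 2*2**2) - 64) = 73*((-2 + 4**2 + 2*4) - 64) = 73*((-2 + 16 + 8) - 64) = 73*(22 - 64) = 73*(-42) = -3066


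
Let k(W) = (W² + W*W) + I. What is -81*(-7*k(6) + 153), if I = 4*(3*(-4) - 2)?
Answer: -3321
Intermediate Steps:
I = -56 (I = 4*(-12 - 2) = 4*(-14) = -56)
k(W) = -56 + 2*W² (k(W) = (W² + W*W) - 56 = (W² + W²) - 56 = 2*W² - 56 = -56 + 2*W²)
-81*(-7*k(6) + 153) = -81*(-7*(-56 + 2*6²) + 153) = -81*(-7*(-56 + 2*36) + 153) = -81*(-7*(-56 + 72) + 153) = -81*(-7*16 + 153) = -81*(-112 + 153) = -81*41 = -3321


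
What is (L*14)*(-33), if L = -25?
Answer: 11550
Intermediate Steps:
(L*14)*(-33) = -25*14*(-33) = -350*(-33) = 11550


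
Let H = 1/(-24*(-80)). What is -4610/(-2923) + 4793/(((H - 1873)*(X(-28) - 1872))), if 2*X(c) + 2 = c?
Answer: 3570548290/2261984011 ≈ 1.5785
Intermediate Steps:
X(c) = -1 + c/2
H = 1/1920 (H = 1/(-1*(-1920)) = 1/1920 ≈ 0.00052083)
-4610/(-2923) + 4793/(((H - 1873)*(X(-28) - 1872))) = -4610/(-2923) + 4793/(((1/1920 - 1873)*((-1 + (1/2)*(-28)) - 1872))) = -4610*(-1/2923) + 4793/((-3596159*((-1 - 14) - 1872)/1920)) = 4610/2923 + 4793/((-3596159*(-15 - 1872)/1920)) = 4610/2923 + 4793/((-3596159/1920*(-1887))) = 4610/2923 + 4793/(2261984011/640) = 4610/2923 + 4793*(640/2261984011) = 4610/2923 + 3067520/2261984011 = 3570548290/2261984011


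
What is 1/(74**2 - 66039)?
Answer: -1/60563 ≈ -1.6512e-5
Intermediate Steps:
1/(74**2 - 66039) = 1/(5476 - 66039) = 1/(-60563) = -1/60563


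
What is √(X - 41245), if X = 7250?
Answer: I*√33995 ≈ 184.38*I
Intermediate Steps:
√(X - 41245) = √(7250 - 41245) = √(-33995) = I*√33995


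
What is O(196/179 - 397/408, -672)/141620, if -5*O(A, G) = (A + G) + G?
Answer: 98146103/51713959200 ≈ 0.0018979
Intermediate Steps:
O(A, G) = -2*G/5 - A/5 (O(A, G) = -((A + G) + G)/5 = -(A + 2*G)/5 = -2*G/5 - A/5)
O(196/179 - 397/408, -672)/141620 = (-⅖*(-672) - (196/179 - 397/408)/5)/141620 = (1344/5 - (196*(1/179) - 397*1/408)/5)*(1/141620) = (1344/5 - (196/179 - 397/408)/5)*(1/141620) = (1344/5 - ⅕*8905/73032)*(1/141620) = (1344/5 - 1781/73032)*(1/141620) = (98146103/365160)*(1/141620) = 98146103/51713959200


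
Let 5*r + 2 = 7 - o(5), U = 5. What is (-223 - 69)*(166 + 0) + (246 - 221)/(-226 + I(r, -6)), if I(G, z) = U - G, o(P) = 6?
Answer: -53513213/1104 ≈ -48472.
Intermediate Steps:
r = -⅕ (r = -⅖ + (7 - 1*6)/5 = -⅖ + (7 - 6)/5 = -⅖ + (⅕)*1 = -⅖ + ⅕ = -⅕ ≈ -0.20000)
I(G, z) = 5 - G
(-223 - 69)*(166 + 0) + (246 - 221)/(-226 + I(r, -6)) = (-223 - 69)*(166 + 0) + (246 - 221)/(-226 + (5 - 1*(-⅕))) = -292*166 + 25/(-226 + (5 + ⅕)) = -48472 + 25/(-226 + 26/5) = -48472 + 25/(-1104/5) = -48472 + 25*(-5/1104) = -48472 - 125/1104 = -53513213/1104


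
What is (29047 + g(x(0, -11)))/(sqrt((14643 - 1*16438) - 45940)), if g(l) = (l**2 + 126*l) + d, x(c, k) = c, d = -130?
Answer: -28917*I*sqrt(47735)/47735 ≈ -132.35*I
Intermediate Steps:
g(l) = -130 + l**2 + 126*l (g(l) = (l**2 + 126*l) - 130 = -130 + l**2 + 126*l)
(29047 + g(x(0, -11)))/(sqrt((14643 - 1*16438) - 45940)) = (29047 + (-130 + 0**2 + 126*0))/(sqrt((14643 - 1*16438) - 45940)) = (29047 + (-130 + 0 + 0))/(sqrt((14643 - 16438) - 45940)) = (29047 - 130)/(sqrt(-1795 - 45940)) = 28917/(sqrt(-47735)) = 28917/((I*sqrt(47735))) = 28917*(-I*sqrt(47735)/47735) = -28917*I*sqrt(47735)/47735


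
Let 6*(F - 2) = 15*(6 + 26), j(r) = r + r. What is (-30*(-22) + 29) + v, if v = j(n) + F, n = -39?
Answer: 693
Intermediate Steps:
j(r) = 2*r
F = 82 (F = 2 + (15*(6 + 26))/6 = 2 + (15*32)/6 = 2 + (1/6)*480 = 2 + 80 = 82)
v = 4 (v = 2*(-39) + 82 = -78 + 82 = 4)
(-30*(-22) + 29) + v = (-30*(-22) + 29) + 4 = (660 + 29) + 4 = 689 + 4 = 693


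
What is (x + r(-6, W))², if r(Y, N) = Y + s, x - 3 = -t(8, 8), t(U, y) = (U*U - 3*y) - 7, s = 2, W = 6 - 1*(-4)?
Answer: 1156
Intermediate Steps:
W = 10 (W = 6 + 4 = 10)
t(U, y) = -7 + U² - 3*y (t(U, y) = (U² - 3*y) - 7 = -7 + U² - 3*y)
x = -30 (x = 3 - (-7 + 8² - 3*8) = 3 - (-7 + 64 - 24) = 3 - 1*33 = 3 - 33 = -30)
r(Y, N) = 2 + Y (r(Y, N) = Y + 2 = 2 + Y)
(x + r(-6, W))² = (-30 + (2 - 6))² = (-30 - 4)² = (-34)² = 1156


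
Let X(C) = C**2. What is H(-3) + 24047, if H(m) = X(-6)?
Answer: 24083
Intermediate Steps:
H(m) = 36 (H(m) = (-6)**2 = 36)
H(-3) + 24047 = 36 + 24047 = 24083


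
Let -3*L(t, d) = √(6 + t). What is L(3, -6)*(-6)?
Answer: 6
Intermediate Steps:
L(t, d) = -√(6 + t)/3
L(3, -6)*(-6) = -√(6 + 3)/3*(-6) = -√9/3*(-6) = -⅓*3*(-6) = -1*(-6) = 6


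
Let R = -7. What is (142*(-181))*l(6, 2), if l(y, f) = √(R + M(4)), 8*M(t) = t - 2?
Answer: -38553*I*√3 ≈ -66776.0*I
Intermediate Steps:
M(t) = -¼ + t/8 (M(t) = (t - 2)/8 = (-2 + t)/8 = -¼ + t/8)
l(y, f) = 3*I*√3/2 (l(y, f) = √(-7 + (-¼ + (⅛)*4)) = √(-7 + (-¼ + ½)) = √(-7 + ¼) = √(-27/4) = 3*I*√3/2)
(142*(-181))*l(6, 2) = (142*(-181))*(3*I*√3/2) = -38553*I*√3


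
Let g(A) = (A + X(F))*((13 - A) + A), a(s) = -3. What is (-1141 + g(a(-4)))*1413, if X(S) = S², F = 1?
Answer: -1648971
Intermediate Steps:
g(A) = 13 + 13*A (g(A) = (A + 1²)*((13 - A) + A) = (A + 1)*13 = (1 + A)*13 = 13 + 13*A)
(-1141 + g(a(-4)))*1413 = (-1141 + (13 + 13*(-3)))*1413 = (-1141 + (13 - 39))*1413 = (-1141 - 26)*1413 = -1167*1413 = -1648971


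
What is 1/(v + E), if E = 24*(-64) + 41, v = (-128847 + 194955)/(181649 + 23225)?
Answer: -102437/153110261 ≈ -0.00066904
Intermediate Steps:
v = 33054/102437 (v = 66108/204874 = 66108*(1/204874) = 33054/102437 ≈ 0.32268)
E = -1495 (E = -1536 + 41 = -1495)
1/(v + E) = 1/(33054/102437 - 1495) = 1/(-153110261/102437) = -102437/153110261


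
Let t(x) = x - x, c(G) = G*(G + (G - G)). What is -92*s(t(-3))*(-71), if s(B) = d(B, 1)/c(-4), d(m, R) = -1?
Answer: -1633/4 ≈ -408.25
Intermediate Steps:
c(G) = G**2 (c(G) = G*(G + 0) = G*G = G**2)
t(x) = 0
s(B) = -1/16 (s(B) = -1/((-4)**2) = -1/16)
-92*s(t(-3))*(-71) = -92*(-1/16)*(-71) = (23/4)*(-71) = -1633/4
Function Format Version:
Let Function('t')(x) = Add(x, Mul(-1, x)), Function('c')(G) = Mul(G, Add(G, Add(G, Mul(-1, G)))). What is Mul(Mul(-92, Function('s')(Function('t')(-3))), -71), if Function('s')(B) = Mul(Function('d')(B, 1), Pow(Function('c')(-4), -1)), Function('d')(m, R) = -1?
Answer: Rational(-1633, 4) ≈ -408.25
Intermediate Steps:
Function('c')(G) = Pow(G, 2) (Function('c')(G) = Mul(G, Add(G, 0)) = Mul(G, G) = Pow(G, 2))
Function('t')(x) = 0
Function('s')(B) = Rational(-1, 16) (Function('s')(B) = Mul(-1, Pow(Pow(-4, 2), -1)) = Mul(-1, Pow(16, -1)) = Mul(-1, Rational(1, 16)) = Rational(-1, 16))
Mul(Mul(-92, Function('s')(Function('t')(-3))), -71) = Mul(Mul(-92, Rational(-1, 16)), -71) = Mul(Rational(23, 4), -71) = Rational(-1633, 4)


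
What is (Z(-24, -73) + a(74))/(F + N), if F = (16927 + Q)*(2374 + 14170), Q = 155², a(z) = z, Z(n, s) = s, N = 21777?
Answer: 1/677531665 ≈ 1.4759e-9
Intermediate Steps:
Q = 24025
F = 677509888 (F = (16927 + 24025)*(2374 + 14170) = 40952*16544 = 677509888)
(Z(-24, -73) + a(74))/(F + N) = (-73 + 74)/(677509888 + 21777) = 1/677531665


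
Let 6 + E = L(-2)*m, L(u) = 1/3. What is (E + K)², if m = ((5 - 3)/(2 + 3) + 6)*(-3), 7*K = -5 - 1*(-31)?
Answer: 92416/1225 ≈ 75.442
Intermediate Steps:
L(u) = ⅓
K = 26/7 (K = (-5 - 1*(-31))/7 = (-5 + 31)/7 = (⅐)*26 = 26/7 ≈ 3.7143)
m = -96/5 (m = (2/5 + 6)*(-3) = (2*(⅕) + 6)*(-3) = (⅖ + 6)*(-3) = (32/5)*(-3) = -96/5 ≈ -19.200)
E = -62/5 (E = -6 + (⅓)*(-96/5) = -6 - 32/5 = -62/5 ≈ -12.400)
(E + K)² = (-62/5 + 26/7)² = (-304/35)² = 92416/1225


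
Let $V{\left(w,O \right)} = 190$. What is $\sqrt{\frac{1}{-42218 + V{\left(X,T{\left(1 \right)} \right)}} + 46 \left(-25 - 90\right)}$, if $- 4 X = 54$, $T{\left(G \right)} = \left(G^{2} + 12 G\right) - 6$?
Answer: $\frac{i \sqrt{2336001567347}}{21014} \approx 72.732 i$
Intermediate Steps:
$T{\left(G \right)} = -6 + G^{2} + 12 G$
$X = - \frac{27}{2}$ ($X = \left(- \frac{1}{4}\right) 54 = - \frac{27}{2} \approx -13.5$)
$\sqrt{\frac{1}{-42218 + V{\left(X,T{\left(1 \right)} \right)}} + 46 \left(-25 - 90\right)} = \sqrt{\frac{1}{-42218 + 190} + 46 \left(-25 - 90\right)} = \sqrt{\frac{1}{-42028} + 46 \left(-115\right)} = \sqrt{- \frac{1}{42028} - 5290} = \sqrt{- \frac{222328121}{42028}} = \frac{i \sqrt{2336001567347}}{21014}$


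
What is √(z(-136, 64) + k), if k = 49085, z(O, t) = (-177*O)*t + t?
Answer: √1589757 ≈ 1260.9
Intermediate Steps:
z(O, t) = t - 177*O*t (z(O, t) = -177*O*t + t = t - 177*O*t)
√(z(-136, 64) + k) = √(64*(1 - 177*(-136)) + 49085) = √(64*(1 + 24072) + 49085) = √(64*24073 + 49085) = √(1540672 + 49085) = √1589757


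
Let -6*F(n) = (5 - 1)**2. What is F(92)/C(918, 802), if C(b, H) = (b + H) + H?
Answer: -4/3783 ≈ -0.0010574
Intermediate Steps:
C(b, H) = b + 2*H (C(b, H) = (H + b) + H = b + 2*H)
F(n) = -8/3 (F(n) = -(5 - 1)**2/6 = -1/6*4**2 = -1/6*16 = -8/3)
F(92)/C(918, 802) = -8/(3*(918 + 2*802)) = -8/(3*(918 + 1604)) = -8/3/2522 = -8/3*1/2522 = -4/3783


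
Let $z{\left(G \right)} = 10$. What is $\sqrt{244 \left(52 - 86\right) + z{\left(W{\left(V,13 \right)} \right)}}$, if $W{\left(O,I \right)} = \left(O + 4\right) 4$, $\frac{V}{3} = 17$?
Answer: $i \sqrt{8286} \approx 91.027 i$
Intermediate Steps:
$V = 51$ ($V = 3 \cdot 17 = 51$)
$W{\left(O,I \right)} = 16 + 4 O$ ($W{\left(O,I \right)} = \left(4 + O\right) 4 = 16 + 4 O$)
$\sqrt{244 \left(52 - 86\right) + z{\left(W{\left(V,13 \right)} \right)}} = \sqrt{244 \left(52 - 86\right) + 10} = \sqrt{244 \left(-34\right) + 10} = \sqrt{-8296 + 10} = \sqrt{-8286} = i \sqrt{8286}$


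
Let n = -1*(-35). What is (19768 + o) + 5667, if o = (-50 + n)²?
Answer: 25660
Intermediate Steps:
n = 35
o = 225 (o = (-50 + 35)² = (-15)² = 225)
(19768 + o) + 5667 = (19768 + 225) + 5667 = 19993 + 5667 = 25660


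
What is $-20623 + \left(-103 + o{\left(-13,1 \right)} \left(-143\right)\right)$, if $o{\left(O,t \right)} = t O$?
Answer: $-18867$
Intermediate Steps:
$o{\left(O,t \right)} = O t$
$-20623 + \left(-103 + o{\left(-13,1 \right)} \left(-143\right)\right) = -20623 - \left(103 - \left(-13\right) 1 \left(-143\right)\right) = -20623 - -1756 = -20623 + \left(-103 + 1859\right) = -20623 + 1756 = -18867$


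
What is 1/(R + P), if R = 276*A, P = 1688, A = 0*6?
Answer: 1/1688 ≈ 0.00059242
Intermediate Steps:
A = 0
R = 0 (R = 276*0 = 0)
1/(R + P) = 1/(0 + 1688) = 1/1688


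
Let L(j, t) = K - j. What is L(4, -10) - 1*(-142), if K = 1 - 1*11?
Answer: 128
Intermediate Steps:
K = -10 (K = 1 - 11 = -10)
L(j, t) = -10 - j
L(4, -10) - 1*(-142) = (-10 - 1*4) - 1*(-142) = (-10 - 4) + 142 = -14 + 142 = 128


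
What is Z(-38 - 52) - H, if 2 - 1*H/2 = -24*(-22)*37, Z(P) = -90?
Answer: 38978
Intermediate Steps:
H = -39068 (H = 4 - 2*(-24*(-22))*37 = 4 - 1056*37 = 4 - 2*19536 = 4 - 39072 = -39068)
Z(-38 - 52) - H = -90 - 1*(-39068) = -90 + 39068 = 38978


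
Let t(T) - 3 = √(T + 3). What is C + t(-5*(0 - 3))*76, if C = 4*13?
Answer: 280 + 228*√2 ≈ 602.44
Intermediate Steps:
t(T) = 3 + √(3 + T) (t(T) = 3 + √(T + 3) = 3 + √(3 + T))
C = 52
C + t(-5*(0 - 3))*76 = 52 + (3 + √(3 - 5*(0 - 3)))*76 = 52 + (3 + √(3 - 5*(-3)))*76 = 52 + (3 + √(3 + 15))*76 = 52 + (3 + √18)*76 = 52 + (3 + 3*√2)*76 = 52 + (228 + 228*√2) = 280 + 228*√2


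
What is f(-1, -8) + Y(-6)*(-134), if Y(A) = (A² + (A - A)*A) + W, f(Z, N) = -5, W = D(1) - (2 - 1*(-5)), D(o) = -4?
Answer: -3355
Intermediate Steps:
W = -11 (W = -4 - (2 - 1*(-5)) = -4 - (2 + 5) = -4 - 1*7 = -4 - 7 = -11)
Y(A) = -11 + A² (Y(A) = (A² + (A - A)*A) - 11 = (A² + 0*A) - 11 = (A² + 0) - 11 = A² - 11 = -11 + A²)
f(-1, -8) + Y(-6)*(-134) = -5 + (-11 + (-6)²)*(-134) = -5 + (-11 + 36)*(-134) = -5 + 25*(-134) = -5 - 3350 = -3355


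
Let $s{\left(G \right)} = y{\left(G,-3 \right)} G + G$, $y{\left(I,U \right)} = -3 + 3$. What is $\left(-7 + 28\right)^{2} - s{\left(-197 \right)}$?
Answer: $638$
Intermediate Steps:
$y{\left(I,U \right)} = 0$
$s{\left(G \right)} = G$ ($s{\left(G \right)} = 0 G + G = 0 + G = G$)
$\left(-7 + 28\right)^{2} - s{\left(-197 \right)} = \left(-7 + 28\right)^{2} - -197 = 21^{2} + 197 = 441 + 197 = 638$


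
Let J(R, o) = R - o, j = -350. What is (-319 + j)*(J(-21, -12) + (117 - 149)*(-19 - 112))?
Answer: -2798427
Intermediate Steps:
(-319 + j)*(J(-21, -12) + (117 - 149)*(-19 - 112)) = (-319 - 350)*((-21 - 1*(-12)) + (117 - 149)*(-19 - 112)) = -669*((-21 + 12) - 32*(-131)) = -669*(-9 + 4192) = -669*4183 = -2798427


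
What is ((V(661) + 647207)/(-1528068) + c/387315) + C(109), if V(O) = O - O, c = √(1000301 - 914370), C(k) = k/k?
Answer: 880861/1528068 + √85931/387315 ≈ 0.57721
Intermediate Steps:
C(k) = 1
c = √85931 ≈ 293.14
V(O) = 0
((V(661) + 647207)/(-1528068) + c/387315) + C(109) = ((0 + 647207)/(-1528068) + √85931/387315) + 1 = (647207*(-1/1528068) + √85931*(1/387315)) + 1 = (-647207/1528068 + √85931/387315) + 1 = 880861/1528068 + √85931/387315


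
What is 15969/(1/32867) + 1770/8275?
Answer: 868631918919/1655 ≈ 5.2485e+8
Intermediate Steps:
15969/(1/32867) + 1770/8275 = 15969/(1/32867) + 1770*(1/8275) = 15969*32867 + 354/1655 = 524853123 + 354/1655 = 868631918919/1655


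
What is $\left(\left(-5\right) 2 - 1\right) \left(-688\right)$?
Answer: $7568$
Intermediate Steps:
$\left(\left(-5\right) 2 - 1\right) \left(-688\right) = \left(-10 - 1\right) \left(-688\right) = \left(-11\right) \left(-688\right) = 7568$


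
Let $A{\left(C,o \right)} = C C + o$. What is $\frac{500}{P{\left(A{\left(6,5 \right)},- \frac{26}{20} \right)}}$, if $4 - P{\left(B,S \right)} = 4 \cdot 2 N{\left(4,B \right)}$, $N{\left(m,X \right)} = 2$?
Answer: $- \frac{125}{3} \approx -41.667$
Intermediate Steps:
$A{\left(C,o \right)} = o + C^{2}$ ($A{\left(C,o \right)} = C^{2} + o = o + C^{2}$)
$P{\left(B,S \right)} = -12$ ($P{\left(B,S \right)} = 4 - 4 \cdot 2 \cdot 2 = 4 - 8 \cdot 2 = 4 - 16 = -12$)
$\frac{500}{P{\left(A{\left(6,5 \right)},- \frac{26}{20} \right)}} = \frac{500}{-12} = 500 \left(- \frac{1}{12}\right) = - \frac{125}{3}$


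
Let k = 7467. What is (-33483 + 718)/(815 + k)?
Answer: -32765/8282 ≈ -3.9562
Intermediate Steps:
(-33483 + 718)/(815 + k) = (-33483 + 718)/(815 + 7467) = -32765/8282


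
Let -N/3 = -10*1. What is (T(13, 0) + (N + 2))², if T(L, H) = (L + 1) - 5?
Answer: 1681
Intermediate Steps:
T(L, H) = -4 + L (T(L, H) = (1 + L) - 5 = -4 + L)
N = 30 (N = -(-30) = -3*(-10) = 30)
(T(13, 0) + (N + 2))² = ((-4 + 13) + (30 + 2))² = (9 + 32)² = 41² = 1681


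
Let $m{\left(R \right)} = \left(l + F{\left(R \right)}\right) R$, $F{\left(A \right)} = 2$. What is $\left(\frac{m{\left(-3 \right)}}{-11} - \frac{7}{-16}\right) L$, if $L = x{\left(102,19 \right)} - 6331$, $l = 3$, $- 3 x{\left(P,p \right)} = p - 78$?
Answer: $- \frac{3001039}{264} \approx -11368.0$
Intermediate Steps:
$x{\left(P,p \right)} = 26 - \frac{p}{3}$ ($x{\left(P,p \right)} = - \frac{p - 78}{3} = - \frac{-78 + p}{3} = 26 - \frac{p}{3}$)
$m{\left(R \right)} = 5 R$ ($m{\left(R \right)} = \left(3 + 2\right) R = 5 R$)
$L = - \frac{18934}{3}$ ($L = \left(26 - \frac{19}{3}\right) - 6331 = \frac{59}{3} - 6331 = - \frac{18934}{3} \approx -6311.3$)
$\left(\frac{m{\left(-3 \right)}}{-11} - \frac{7}{-16}\right) L = \left(\frac{5 \left(-3\right)}{-11} - \frac{7}{-16}\right) \left(- \frac{18934}{3}\right) = \left(\left(-15\right) \left(- \frac{1}{11}\right) - - \frac{7}{16}\right) \left(- \frac{18934}{3}\right) = \left(\frac{15}{11} + \frac{7}{16}\right) \left(- \frac{18934}{3}\right) = \frac{317}{176} \left(- \frac{18934}{3}\right) = - \frac{3001039}{264}$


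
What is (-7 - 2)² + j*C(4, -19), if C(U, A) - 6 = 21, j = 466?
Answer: 12663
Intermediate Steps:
C(U, A) = 27 (C(U, A) = 6 + 21 = 27)
(-7 - 2)² + j*C(4, -19) = (-7 - 2)² + 466*27 = (-9)² + 12582 = 81 + 12582 = 12663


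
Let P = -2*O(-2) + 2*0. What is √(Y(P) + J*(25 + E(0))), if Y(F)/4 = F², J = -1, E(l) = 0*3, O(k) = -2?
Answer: √39 ≈ 6.2450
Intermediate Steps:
P = 4 (P = -2*(-2) + 2*0 = 4 + 0 = 4)
E(l) = 0
Y(F) = 4*F²
√(Y(P) + J*(25 + E(0))) = √(4*4² - (25 + 0)) = √(4*16 - 1*25) = √(64 - 25) = √39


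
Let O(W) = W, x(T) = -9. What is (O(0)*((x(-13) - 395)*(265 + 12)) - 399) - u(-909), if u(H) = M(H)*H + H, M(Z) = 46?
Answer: 42324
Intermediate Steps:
u(H) = 47*H (u(H) = 46*H + H = 47*H)
(O(0)*((x(-13) - 395)*(265 + 12)) - 399) - u(-909) = (0*((-9 - 395)*(265 + 12)) - 399) - 47*(-909) = (0*(-404*277) - 399) - 1*(-42723) = (0*(-111908) - 399) + 42723 = (0 - 399) + 42723 = -399 + 42723 = 42324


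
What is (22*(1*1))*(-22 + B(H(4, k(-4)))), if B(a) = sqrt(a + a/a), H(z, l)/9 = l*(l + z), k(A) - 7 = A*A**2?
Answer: -484 + 22*sqrt(27190) ≈ 3143.7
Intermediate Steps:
k(A) = 7 + A**3 (k(A) = 7 + A*A**2 = 7 + A**3)
H(z, l) = 9*l*(l + z) (H(z, l) = 9*(l*(l + z)) = 9*l*(l + z))
B(a) = sqrt(1 + a) (B(a) = sqrt(a + 1) = sqrt(1 + a))
(22*(1*1))*(-22 + B(H(4, k(-4)))) = (22*(1*1))*(-22 + sqrt(1 + 9*(7 + (-4)**3)*((7 + (-4)**3) + 4))) = (22*1)*(-22 + sqrt(1 + 9*(7 - 64)*((7 - 64) + 4))) = 22*(-22 + sqrt(1 + 9*(-57)*(-57 + 4))) = 22*(-22 + sqrt(1 + 9*(-57)*(-53))) = 22*(-22 + sqrt(1 + 27189)) = 22*(-22 + sqrt(27190)) = -484 + 22*sqrt(27190)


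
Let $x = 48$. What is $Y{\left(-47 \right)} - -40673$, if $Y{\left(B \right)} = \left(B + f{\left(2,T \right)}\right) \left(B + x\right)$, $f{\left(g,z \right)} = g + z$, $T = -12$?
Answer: $40616$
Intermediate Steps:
$Y{\left(B \right)} = \left(-10 + B\right) \left(48 + B\right)$ ($Y{\left(B \right)} = \left(B + \left(2 - 12\right)\right) \left(B + 48\right) = \left(B - 10\right) \left(48 + B\right) = \left(-10 + B\right) \left(48 + B\right)$)
$Y{\left(-47 \right)} - -40673 = \left(-480 + \left(-47\right)^{2} + 38 \left(-47\right)\right) - -40673 = \left(-480 + 2209 - 1786\right) + 40673 = -57 + 40673 = 40616$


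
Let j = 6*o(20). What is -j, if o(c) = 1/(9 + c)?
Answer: -6/29 ≈ -0.20690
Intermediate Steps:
j = 6/29 (j = 6/(9 + 20) = 6/29 ≈ 0.20690)
-j = -1*6/29 = -6/29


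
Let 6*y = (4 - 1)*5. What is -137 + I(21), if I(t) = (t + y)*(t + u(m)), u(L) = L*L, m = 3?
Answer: 568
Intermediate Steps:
y = 5/2 (y = ((4 - 1)*5)/6 = (3*5)/6 = (⅙)*15 = 5/2 ≈ 2.5000)
u(L) = L²
I(t) = (9 + t)*(5/2 + t) (I(t) = (t + 5/2)*(t + 3²) = (5/2 + t)*(t + 9) = (5/2 + t)*(9 + t) = (9 + t)*(5/2 + t))
-137 + I(21) = -137 + (45/2 + 21² + (23/2)*21) = -137 + (45/2 + 441 + 483/2) = -137 + 705 = 568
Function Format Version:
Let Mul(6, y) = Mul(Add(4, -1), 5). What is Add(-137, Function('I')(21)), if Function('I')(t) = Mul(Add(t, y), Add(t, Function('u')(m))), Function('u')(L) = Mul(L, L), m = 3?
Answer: 568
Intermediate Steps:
y = Rational(5, 2) (y = Mul(Rational(1, 6), Mul(Add(4, -1), 5)) = Mul(Rational(1, 6), Mul(3, 5)) = Mul(Rational(1, 6), 15) = Rational(5, 2) ≈ 2.5000)
Function('u')(L) = Pow(L, 2)
Function('I')(t) = Mul(Add(9, t), Add(Rational(5, 2), t)) (Function('I')(t) = Mul(Add(t, Rational(5, 2)), Add(t, Pow(3, 2))) = Mul(Add(Rational(5, 2), t), Add(t, 9)) = Mul(Add(Rational(5, 2), t), Add(9, t)) = Mul(Add(9, t), Add(Rational(5, 2), t)))
Add(-137, Function('I')(21)) = Add(-137, Add(Rational(45, 2), Pow(21, 2), Mul(Rational(23, 2), 21))) = Add(-137, Add(Rational(45, 2), 441, Rational(483, 2))) = Add(-137, 705) = 568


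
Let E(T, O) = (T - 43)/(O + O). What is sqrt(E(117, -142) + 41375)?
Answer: sqrt(834280246)/142 ≈ 203.41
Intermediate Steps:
E(T, O) = (-43 + T)/(2*O) (E(T, O) = (-43 + T)/((2*O)) = (-43 + T)*(1/(2*O)) = (-43 + T)/(2*O))
sqrt(E(117, -142) + 41375) = sqrt((1/2)*(-43 + 117)/(-142) + 41375) = sqrt((1/2)*(-1/142)*74 + 41375) = sqrt(-37/142 + 41375) = sqrt(5875213/142) = sqrt(834280246)/142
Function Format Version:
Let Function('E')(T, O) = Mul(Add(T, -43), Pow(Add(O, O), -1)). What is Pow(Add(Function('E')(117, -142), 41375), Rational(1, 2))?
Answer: Mul(Rational(1, 142), Pow(834280246, Rational(1, 2))) ≈ 203.41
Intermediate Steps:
Function('E')(T, O) = Mul(Rational(1, 2), Pow(O, -1), Add(-43, T)) (Function('E')(T, O) = Mul(Add(-43, T), Pow(Mul(2, O), -1)) = Mul(Add(-43, T), Mul(Rational(1, 2), Pow(O, -1))) = Mul(Rational(1, 2), Pow(O, -1), Add(-43, T)))
Pow(Add(Function('E')(117, -142), 41375), Rational(1, 2)) = Pow(Add(Mul(Rational(1, 2), Pow(-142, -1), Add(-43, 117)), 41375), Rational(1, 2)) = Pow(Add(Mul(Rational(1, 2), Rational(-1, 142), 74), 41375), Rational(1, 2)) = Pow(Add(Rational(-37, 142), 41375), Rational(1, 2)) = Pow(Rational(5875213, 142), Rational(1, 2)) = Mul(Rational(1, 142), Pow(834280246, Rational(1, 2)))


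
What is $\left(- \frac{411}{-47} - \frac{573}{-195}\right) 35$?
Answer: $\frac{249844}{611} \approx 408.91$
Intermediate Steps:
$\left(- \frac{411}{-47} - \frac{573}{-195}\right) 35 = \left(\left(-411\right) \left(- \frac{1}{47}\right) - - \frac{191}{65}\right) 35 = \left(\frac{411}{47} + \frac{191}{65}\right) 35 = \frac{35692}{3055} \cdot 35 = \frac{249844}{611}$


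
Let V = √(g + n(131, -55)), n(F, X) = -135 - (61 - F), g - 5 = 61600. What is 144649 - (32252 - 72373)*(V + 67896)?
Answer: 2724200065 + 80242*√15385 ≈ 2.7342e+9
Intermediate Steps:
g = 61605 (g = 5 + 61600 = 61605)
n(F, X) = -196 + F (n(F, X) = -135 + (-61 + F) = -196 + F)
V = 2*√15385 (V = √(61605 + (-196 + 131)) = √(61605 - 65) = √61540 = 2*√15385 ≈ 248.07)
144649 - (32252 - 72373)*(V + 67896) = 144649 - (32252 - 72373)*(2*√15385 + 67896) = 144649 - (-40121)*(67896 + 2*√15385) = 144649 - (-2724055416 - 80242*√15385) = 144649 + (2724055416 + 80242*√15385) = 2724200065 + 80242*√15385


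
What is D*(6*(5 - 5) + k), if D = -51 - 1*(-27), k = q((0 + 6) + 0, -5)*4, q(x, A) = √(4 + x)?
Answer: -96*√10 ≈ -303.58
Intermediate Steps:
k = 4*√10 (k = √(4 + ((0 + 6) + 0))*4 = √(4 + (6 + 0))*4 = √(4 + 6)*4 = √10*4 = 4*√10 ≈ 12.649)
D = -24 (D = -51 + 27 = -24)
D*(6*(5 - 5) + k) = -24*(6*(5 - 5) + 4*√10) = -24*(6*0 + 4*√10) = -24*(0 + 4*√10) = -96*√10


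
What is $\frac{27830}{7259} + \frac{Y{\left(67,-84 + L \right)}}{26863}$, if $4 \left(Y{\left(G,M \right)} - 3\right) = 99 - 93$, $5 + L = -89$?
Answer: $\frac{1495259911}{389997034} \approx 3.834$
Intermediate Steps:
$L = -94$ ($L = -5 - 89 = -94$)
$Y{\left(G,M \right)} = \frac{9}{2}$ ($Y{\left(G,M \right)} = 3 + \frac{99 - 93}{4} = 3 + \frac{1}{4} \cdot 6 = 3 + \frac{3}{2} = \frac{9}{2}$)
$\frac{27830}{7259} + \frac{Y{\left(67,-84 + L \right)}}{26863} = \frac{27830}{7259} + \frac{9}{2 \cdot 26863} = 27830 \cdot \frac{1}{7259} + \frac{9}{2} \cdot \frac{1}{26863} = \frac{27830}{7259} + \frac{9}{53726} = \frac{1495259911}{389997034}$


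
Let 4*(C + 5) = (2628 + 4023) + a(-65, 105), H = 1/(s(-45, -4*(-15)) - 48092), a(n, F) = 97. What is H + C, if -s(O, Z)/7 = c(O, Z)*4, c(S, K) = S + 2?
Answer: 78865615/46888 ≈ 1682.0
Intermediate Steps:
c(S, K) = 2 + S
s(O, Z) = -56 - 28*O (s(O, Z) = -7*(2 + O)*4 = -7*(8 + 4*O) = -56 - 28*O)
H = -1/46888 (H = 1/((-56 - 28*(-45)) - 48092) = 1/((-56 + 1260) - 48092) = 1/(1204 - 48092) = 1/(-46888) = -1/46888 ≈ -2.1327e-5)
C = 1682 (C = -5 + ((2628 + 4023) + 97)/4 = -5 + (6651 + 97)/4 = -5 + (1/4)*6748 = -5 + 1687 = 1682)
H + C = -1/46888 + 1682 = 78865615/46888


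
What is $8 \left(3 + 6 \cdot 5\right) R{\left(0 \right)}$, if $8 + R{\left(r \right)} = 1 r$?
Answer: $-2112$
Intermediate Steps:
$R{\left(r \right)} = -8 + r$ ($R{\left(r \right)} = -8 + 1 r = -8 + r$)
$8 \left(3 + 6 \cdot 5\right) R{\left(0 \right)} = 8 \left(3 + 6 \cdot 5\right) \left(-8 + 0\right) = 8 \left(3 + 30\right) \left(-8\right) = 8 \cdot 33 \left(-8\right) = 264 \left(-8\right) = -2112$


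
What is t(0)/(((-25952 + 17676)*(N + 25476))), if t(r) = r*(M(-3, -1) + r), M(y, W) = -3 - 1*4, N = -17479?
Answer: 0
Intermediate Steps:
M(y, W) = -7 (M(y, W) = -3 - 4 = -7)
t(r) = r*(-7 + r)
t(0)/(((-25952 + 17676)*(N + 25476))) = (0*(-7 + 0))/(((-25952 + 17676)*(-17479 + 25476))) = (0*(-7))/((-8276*7997)) = 0/(-66183172) = 0*(-1/66183172) = 0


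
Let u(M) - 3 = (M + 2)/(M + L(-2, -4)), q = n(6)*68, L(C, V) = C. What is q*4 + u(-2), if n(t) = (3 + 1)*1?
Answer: 1091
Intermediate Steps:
n(t) = 4 (n(t) = 4*1 = 4)
q = 272 (q = 4*68 = 272)
u(M) = 3 + (2 + M)/(-2 + M) (u(M) = 3 + (M + 2)/(M - 2) = 3 + (2 + M)/(-2 + M))
q*4 + u(-2) = 272*4 + 4*(-1 - 2)/(-2 - 2) = 1088 + 4*(-3)/(-4) = 1088 + 4*(-1/4)*(-3) = 1088 + 3 = 1091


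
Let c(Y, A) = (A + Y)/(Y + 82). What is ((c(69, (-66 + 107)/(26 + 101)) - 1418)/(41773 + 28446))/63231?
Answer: -9061394/28382072434751 ≈ -3.1926e-7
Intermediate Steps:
c(Y, A) = (A + Y)/(82 + Y)
((c(69, (-66 + 107)/(26 + 101)) - 1418)/(41773 + 28446))/63231 = ((((-66 + 107)/(26 + 101) + 69)/(82 + 69) - 1418)/(41773 + 28446))/63231 = (((41/127 + 69)/151 - 1418)/70219)*(1/63231) = (((41*(1/127) + 69)/151 - 1418)*(1/70219))*(1/63231) = (((41/127 + 69)/151 - 1418)*(1/70219))*(1/63231) = (((1/151)*(8804/127) - 1418)*(1/70219))*(1/63231) = ((8804/19177 - 1418)*(1/70219))*(1/63231) = -27184182/19177*1/70219*(1/63231) = -27184182/1346589763*1/63231 = -9061394/28382072434751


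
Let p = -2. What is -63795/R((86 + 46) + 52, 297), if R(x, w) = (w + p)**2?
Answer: -12759/17405 ≈ -0.73307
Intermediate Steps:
R(x, w) = (-2 + w)**2 (R(x, w) = (w - 2)**2 = (-2 + w)**2)
-63795/R((86 + 46) + 52, 297) = -63795/(-2 + 297)**2 = -63795/(295**2) = -63795/87025 = -63795*1/87025 = -12759/17405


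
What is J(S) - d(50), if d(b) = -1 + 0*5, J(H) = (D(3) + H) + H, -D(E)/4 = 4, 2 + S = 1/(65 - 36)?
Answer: -549/29 ≈ -18.931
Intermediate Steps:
S = -57/29 (S = -2 + 1/(65 - 36) = -2 + 1/29 = -57/29 ≈ -1.9655)
D(E) = -16 (D(E) = -4*4 = -16)
J(H) = -16 + 2*H (J(H) = (-16 + H) + H = -16 + 2*H)
d(b) = -1 (d(b) = -1 + 0 = -1)
J(S) - d(50) = (-16 + 2*(-57/29)) - 1*(-1) = (-16 - 114/29) + 1 = -578/29 + 1 = -549/29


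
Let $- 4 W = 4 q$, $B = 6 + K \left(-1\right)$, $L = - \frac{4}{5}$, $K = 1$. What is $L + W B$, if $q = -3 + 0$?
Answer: $\frac{71}{5} \approx 14.2$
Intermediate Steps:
$q = -3$
$L = - \frac{4}{5}$ ($L = \left(-4\right) \frac{1}{5} = - \frac{4}{5} \approx -0.8$)
$B = 5$ ($B = 6 + 1 \left(-1\right) = 6 - 1 = 5$)
$W = 3$ ($W = - \frac{4 \left(-3\right)}{4} = \left(- \frac{1}{4}\right) \left(-12\right) = 3$)
$L + W B = - \frac{4}{5} + 3 \cdot 5 = - \frac{4}{5} + 15 = \frac{71}{5}$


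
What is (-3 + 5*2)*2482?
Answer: 17374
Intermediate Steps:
(-3 + 5*2)*2482 = (-3 + 10)*2482 = 7*2482 = 17374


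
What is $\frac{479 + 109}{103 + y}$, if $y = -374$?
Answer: $- \frac{588}{271} \approx -2.1697$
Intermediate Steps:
$\frac{479 + 109}{103 + y} = \frac{479 + 109}{103 - 374} = \frac{588}{-271} = 588 \left(- \frac{1}{271}\right) = - \frac{588}{271}$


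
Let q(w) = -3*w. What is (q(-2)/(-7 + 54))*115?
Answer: 690/47 ≈ 14.681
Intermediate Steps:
(q(-2)/(-7 + 54))*115 = ((-3*(-2))/(-7 + 54))*115 = (6/47)*115 = 690/47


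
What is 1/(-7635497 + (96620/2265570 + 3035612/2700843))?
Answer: -203964962517/1557373621458768299 ≈ -1.3097e-7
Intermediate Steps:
1/(-7635497 + (96620/2265570 + 3035612/2700843)) = 1/(-7635497 + (96620*(1/2265570) + 3035612*(1/2700843))) = 1/(-7635497 + (9662/226557 + 3035612/2700843)) = 1/(-7635497 + 237944897650/203964962517) = 1/(-1557373621458768299/203964962517) = -203964962517/1557373621458768299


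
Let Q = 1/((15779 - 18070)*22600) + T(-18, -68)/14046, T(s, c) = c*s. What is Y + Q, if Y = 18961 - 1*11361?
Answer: 921199118984059/121209020600 ≈ 7600.1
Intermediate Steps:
Q = 10562424059/121209020600 (Q = 1/((15779 - 18070)*22600) - 68*(-18)/14046 = (1/22600)/(-2291) + 1224*(1/14046) = -1/2291*1/22600 + 204/2341 = -1/51776600 + 204/2341 = 10562424059/121209020600 ≈ 0.087142)
Y = 7600 (Y = 18961 - 11361 = 7600)
Y + Q = 7600 + 10562424059/121209020600 = 921199118984059/121209020600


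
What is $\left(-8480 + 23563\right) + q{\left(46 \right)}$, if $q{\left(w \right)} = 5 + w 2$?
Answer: $15180$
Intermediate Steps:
$q{\left(w \right)} = 5 + 2 w$
$\left(-8480 + 23563\right) + q{\left(46 \right)} = \left(-8480 + 23563\right) + \left(5 + 2 \cdot 46\right) = 15083 + \left(5 + 92\right) = 15083 + 97 = 15180$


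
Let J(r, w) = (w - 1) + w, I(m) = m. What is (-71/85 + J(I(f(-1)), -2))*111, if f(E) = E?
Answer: -55056/85 ≈ -647.72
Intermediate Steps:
J(r, w) = -1 + 2*w (J(r, w) = (-1 + w) + w = -1 + 2*w)
(-71/85 + J(I(f(-1)), -2))*111 = (-71/85 + (-1 + 2*(-2)))*111 = (-71*1/85 + (-1 - 4))*111 = (-71/85 - 5)*111 = -496/85*111 = -55056/85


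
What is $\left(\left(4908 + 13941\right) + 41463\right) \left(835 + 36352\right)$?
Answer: $2242822344$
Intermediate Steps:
$\left(\left(4908 + 13941\right) + 41463\right) \left(835 + 36352\right) = \left(18849 + 41463\right) 37187 = 60312 \cdot 37187 = 2242822344$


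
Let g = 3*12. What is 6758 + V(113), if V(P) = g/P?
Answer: 763690/113 ≈ 6758.3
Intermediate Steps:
g = 36
V(P) = 36/P
6758 + V(113) = 6758 + 36/113 = 763690/113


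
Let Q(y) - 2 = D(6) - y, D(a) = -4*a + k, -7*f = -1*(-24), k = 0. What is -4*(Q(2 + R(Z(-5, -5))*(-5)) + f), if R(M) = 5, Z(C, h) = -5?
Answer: 68/7 ≈ 9.7143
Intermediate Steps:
f = -24/7 (f = -(-1)*(-24)/7 = -⅐*24 = -24/7 ≈ -3.4286)
D(a) = -4*a (D(a) = -4*a + 0 = -4*a)
Q(y) = -22 - y (Q(y) = 2 + (-4*6 - y) = 2 + (-24 - y) = -22 - y)
-4*(Q(2 + R(Z(-5, -5))*(-5)) + f) = -4*((-22 - (2 + 5*(-5))) - 24/7) = -4*((-22 - (2 - 25)) - 24/7) = -4*((-22 - 1*(-23)) - 24/7) = -4*((-22 + 23) - 24/7) = -4*(1 - 24/7) = -4*(-17/7) = 68/7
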